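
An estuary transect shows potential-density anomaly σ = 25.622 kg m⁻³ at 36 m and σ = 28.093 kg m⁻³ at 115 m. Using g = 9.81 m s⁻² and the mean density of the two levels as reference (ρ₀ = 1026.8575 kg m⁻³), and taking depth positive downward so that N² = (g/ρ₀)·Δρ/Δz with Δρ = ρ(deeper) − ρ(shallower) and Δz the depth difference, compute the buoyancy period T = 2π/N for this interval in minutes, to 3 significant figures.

6.06 min

Δρ = 1028.093 − 1025.622 = 2.471 kg m⁻³ over Δz = 115 − 36 = 79 m.
N² = (9.81/1026.8575) × (2.471/79) = 2.9882 × 10⁻⁴ s⁻².
N = √(2.9882 × 10⁻⁴) = 0.017286 rad s⁻¹, so T = 2π/N = 363.48 s = 6.0580 min ≈ 6.06 min.
A positive N² confirms static stability across the interval.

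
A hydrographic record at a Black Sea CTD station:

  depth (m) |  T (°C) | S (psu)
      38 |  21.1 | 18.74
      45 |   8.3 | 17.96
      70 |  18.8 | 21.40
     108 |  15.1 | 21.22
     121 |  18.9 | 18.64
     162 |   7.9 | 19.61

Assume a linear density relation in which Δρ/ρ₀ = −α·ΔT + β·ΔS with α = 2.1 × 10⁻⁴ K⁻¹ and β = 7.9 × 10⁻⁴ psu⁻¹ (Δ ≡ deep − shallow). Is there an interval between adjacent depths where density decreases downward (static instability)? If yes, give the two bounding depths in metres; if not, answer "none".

108–121 m

Evaluate Δρ/ρ₀ = −αΔT + βΔS across each adjacent pair:
  38–45 m: −αΔT+βΔS = −(2.1 × 10⁻⁴)(-12.8)+(7.9 × 10⁻⁴)(-0.78) = 2.1 × 10⁻³ → stable
  45–70 m: −αΔT+βΔS = −(2.1 × 10⁻⁴)(+10.5)+(7.9 × 10⁻⁴)(+3.44) = 5.1 × 10⁻⁴ → stable
  70–108 m: −αΔT+βΔS = −(2.1 × 10⁻⁴)(-3.7)+(7.9 × 10⁻⁴)(-0.18) = 6.3 × 10⁻⁴ → stable
  108–121 m: −αΔT+βΔS = −(2.1 × 10⁻⁴)(+3.8)+(7.9 × 10⁻⁴)(-2.58) = -2.8 × 10⁻³ → UNSTABLE
  121–162 m: −αΔT+βΔS = −(2.1 × 10⁻⁴)(-11.0)+(7.9 × 10⁻⁴)(+0.97) = 3.1 × 10⁻³ → stable
The 108–121 m interval has Δρ < 0: lighter water underlies denser water.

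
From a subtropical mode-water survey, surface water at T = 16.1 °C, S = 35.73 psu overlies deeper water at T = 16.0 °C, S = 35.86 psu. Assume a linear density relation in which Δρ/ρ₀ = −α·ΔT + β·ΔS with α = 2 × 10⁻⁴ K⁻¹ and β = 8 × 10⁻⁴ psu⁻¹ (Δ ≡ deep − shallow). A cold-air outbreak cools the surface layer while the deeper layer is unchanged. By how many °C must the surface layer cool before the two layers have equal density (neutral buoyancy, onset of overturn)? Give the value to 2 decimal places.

Neutral buoyancy requires Δρ = 0, i.e. −α(T_deep − T_surf′) + β(S_deep − S_surf) = 0.
T_surf′ = T_deep − (β/α)·ΔS = 16.0 − (8 × 10⁻⁴/2 × 10⁻⁴)·(+0.13) = 15.4800 °C.
Cooling required: 16.1 − (15.4800) = 0.6200 °C.

0.62 °C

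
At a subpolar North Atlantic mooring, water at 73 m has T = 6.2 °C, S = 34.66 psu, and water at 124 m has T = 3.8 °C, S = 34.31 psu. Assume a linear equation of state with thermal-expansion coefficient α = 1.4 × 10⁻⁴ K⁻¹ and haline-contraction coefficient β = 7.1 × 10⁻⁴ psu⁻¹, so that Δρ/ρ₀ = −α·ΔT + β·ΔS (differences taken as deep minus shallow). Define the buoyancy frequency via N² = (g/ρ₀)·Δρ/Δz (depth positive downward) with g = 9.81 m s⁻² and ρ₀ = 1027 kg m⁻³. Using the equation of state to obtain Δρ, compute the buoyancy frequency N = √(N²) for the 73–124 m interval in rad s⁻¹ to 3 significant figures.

4.10 × 10⁻³ rad s⁻¹

ΔT = -2.4 K, ΔS = -0.35 psu (deep − shallow).
Δρ/ρ₀ = −αΔT + βΔS = 3.36 × 10⁻⁴ − 2.485 × 10⁻⁴ = 8.75 × 10⁻⁵, so Δρ ≈ 0.08986 kg m⁻³.
N² = (g/ρ₀)·Δρ/Δz = g·(Δρ/ρ₀)/Δz = 9.81 × 8.75 × 10⁻⁵ / 51 = 1.6831 × 10⁻⁵ s⁻².
N = √(1.6831 × 10⁻⁵) = 4.1026 × 10⁻³ rad s⁻¹ ≈ 4.10 × 10⁻³ rad s⁻¹.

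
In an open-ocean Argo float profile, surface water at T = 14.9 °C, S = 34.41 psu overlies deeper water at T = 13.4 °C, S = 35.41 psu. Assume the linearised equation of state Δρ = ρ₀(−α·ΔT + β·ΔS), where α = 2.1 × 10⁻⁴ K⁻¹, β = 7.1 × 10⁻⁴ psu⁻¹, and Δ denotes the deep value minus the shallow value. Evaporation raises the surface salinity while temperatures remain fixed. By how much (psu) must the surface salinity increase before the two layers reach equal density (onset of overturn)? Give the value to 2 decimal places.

1.44 psu

Neutral buoyancy requires −α(T_deep − T_surf) + β(S_deep − S_surf′) = 0.
S_surf′ = S_deep − (α/β)·ΔT = 35.41 − (2.1 × 10⁻⁴/7.1 × 10⁻⁴)·(-1.5) = 35.8537 psu.
Increase required: 35.8537 − 34.41 = 1.4437 psu.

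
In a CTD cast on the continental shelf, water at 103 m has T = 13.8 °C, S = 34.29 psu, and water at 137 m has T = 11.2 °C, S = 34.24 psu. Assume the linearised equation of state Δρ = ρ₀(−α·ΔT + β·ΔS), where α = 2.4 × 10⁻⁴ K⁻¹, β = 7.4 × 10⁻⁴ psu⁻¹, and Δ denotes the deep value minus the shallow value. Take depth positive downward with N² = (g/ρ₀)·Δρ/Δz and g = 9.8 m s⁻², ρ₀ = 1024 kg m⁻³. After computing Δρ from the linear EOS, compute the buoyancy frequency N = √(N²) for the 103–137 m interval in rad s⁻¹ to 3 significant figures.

ΔT = -2.6 K, ΔS = -0.05 psu (deep − shallow).
Δρ/ρ₀ = −αΔT + βΔS = 6.24 × 10⁻⁴ − 3.70 × 10⁻⁵ = 5.87 × 10⁻⁴, so Δρ ≈ 0.6011 kg m⁻³.
N² = (g/ρ₀)·Δρ/Δz = g·(Δρ/ρ₀)/Δz = 9.8 × 5.87 × 10⁻⁴ / 34 = 1.6919 × 10⁻⁴ s⁻².
N = √(1.6919 × 10⁻⁴) = 0.013007 rad s⁻¹ ≈ 0.0130 rad s⁻¹.

0.0130 rad s⁻¹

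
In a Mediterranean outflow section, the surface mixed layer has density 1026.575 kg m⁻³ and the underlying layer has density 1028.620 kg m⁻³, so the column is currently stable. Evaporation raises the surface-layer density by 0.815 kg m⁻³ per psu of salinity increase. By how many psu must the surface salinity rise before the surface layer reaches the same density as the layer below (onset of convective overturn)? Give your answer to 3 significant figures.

Density deficit of the surface layer: 1028.620 − 1026.575 = 2.045 kg m⁻³.
Required change = 2.045 / 0.815 = 2.51 psu.

2.51 psu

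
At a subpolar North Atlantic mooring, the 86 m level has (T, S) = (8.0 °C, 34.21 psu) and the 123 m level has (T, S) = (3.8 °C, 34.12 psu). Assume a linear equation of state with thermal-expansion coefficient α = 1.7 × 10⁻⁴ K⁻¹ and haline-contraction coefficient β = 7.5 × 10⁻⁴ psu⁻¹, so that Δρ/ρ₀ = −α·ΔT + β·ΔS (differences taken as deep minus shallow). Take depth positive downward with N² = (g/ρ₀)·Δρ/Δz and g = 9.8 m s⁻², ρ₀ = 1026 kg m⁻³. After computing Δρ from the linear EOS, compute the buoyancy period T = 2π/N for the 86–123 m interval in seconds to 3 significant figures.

ΔT = -4.2 K, ΔS = -0.09 psu (deep − shallow).
Δρ/ρ₀ = −αΔT + βΔS = 7.14 × 10⁻⁴ − 6.75 × 10⁻⁵ = 6.465 × 10⁻⁴, so Δρ ≈ 0.6633 kg m⁻³.
N² = (g/ρ₀)·Δρ/Δz = g·(Δρ/ρ₀)/Δz = 9.8 × 6.465 × 10⁻⁴ / 37 = 1.7124 × 10⁻⁴ s⁻².
N = √(1.7124 × 10⁻⁴) = 0.013086 rad s⁻¹ → T = 2π/N = 480.15 s ≈ 480 s.

480 s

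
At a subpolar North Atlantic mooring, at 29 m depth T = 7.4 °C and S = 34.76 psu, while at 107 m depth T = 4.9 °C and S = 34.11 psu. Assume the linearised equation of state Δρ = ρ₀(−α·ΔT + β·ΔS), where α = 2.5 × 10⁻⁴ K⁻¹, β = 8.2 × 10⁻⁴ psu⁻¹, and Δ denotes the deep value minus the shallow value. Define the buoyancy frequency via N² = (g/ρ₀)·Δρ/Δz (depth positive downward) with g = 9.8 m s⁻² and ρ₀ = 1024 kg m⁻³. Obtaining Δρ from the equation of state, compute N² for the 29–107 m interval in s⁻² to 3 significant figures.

1.16 × 10⁻⁵ s⁻²

ΔT = -2.5 K, ΔS = -0.65 psu (deep − shallow).
Δρ/ρ₀ = −αΔT + βΔS = 6.25 × 10⁻⁴ − 5.33 × 10⁻⁴ = 9.20 × 10⁻⁵, so Δρ ≈ 0.09421 kg m⁻³.
N² = (g/ρ₀)·Δρ/Δz = g·(Δρ/ρ₀)/Δz = 9.8 × 9.20 × 10⁻⁵ / 78 = 1.1559 × 10⁻⁵ s⁻² ≈ 1.16 × 10⁻⁵ s⁻².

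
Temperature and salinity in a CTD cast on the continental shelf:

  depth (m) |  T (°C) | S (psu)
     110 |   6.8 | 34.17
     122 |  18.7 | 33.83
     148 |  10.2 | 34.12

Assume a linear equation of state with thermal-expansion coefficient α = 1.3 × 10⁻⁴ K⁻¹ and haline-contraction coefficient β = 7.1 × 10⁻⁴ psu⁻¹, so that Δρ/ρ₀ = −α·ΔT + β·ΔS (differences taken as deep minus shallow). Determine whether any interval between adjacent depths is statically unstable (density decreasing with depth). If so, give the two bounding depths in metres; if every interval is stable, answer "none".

110–122 m

Evaluate Δρ/ρ₀ = −αΔT + βΔS across each adjacent pair:
  110–122 m: −αΔT+βΔS = −(1.3 × 10⁻⁴)(+11.9)+(7.1 × 10⁻⁴)(-0.34) = -1.8 × 10⁻³ → UNSTABLE
  122–148 m: −αΔT+βΔS = −(1.3 × 10⁻⁴)(-8.5)+(7.1 × 10⁻⁴)(+0.29) = 1.3 × 10⁻³ → stable
The 110–122 m interval has Δρ < 0: lighter water underlies denser water.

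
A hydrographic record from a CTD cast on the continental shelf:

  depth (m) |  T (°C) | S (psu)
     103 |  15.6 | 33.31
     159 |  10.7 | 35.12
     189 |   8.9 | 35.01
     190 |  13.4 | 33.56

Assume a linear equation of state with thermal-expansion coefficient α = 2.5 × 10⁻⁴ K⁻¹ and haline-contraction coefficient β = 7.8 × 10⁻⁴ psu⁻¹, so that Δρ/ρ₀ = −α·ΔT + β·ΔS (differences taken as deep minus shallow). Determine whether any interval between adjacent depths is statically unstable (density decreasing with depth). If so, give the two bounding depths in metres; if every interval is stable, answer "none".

189–190 m

Evaluate Δρ/ρ₀ = −αΔT + βΔS across each adjacent pair:
  103–159 m: −αΔT+βΔS = −(2.5 × 10⁻⁴)(-4.9)+(7.8 × 10⁻⁴)(+1.81) = 2.6 × 10⁻³ → stable
  159–189 m: −αΔT+βΔS = −(2.5 × 10⁻⁴)(-1.8)+(7.8 × 10⁻⁴)(-0.11) = 3.6 × 10⁻⁴ → stable
  189–190 m: −αΔT+βΔS = −(2.5 × 10⁻⁴)(+4.5)+(7.8 × 10⁻⁴)(-1.45) = -2.3 × 10⁻³ → UNSTABLE
The 189–190 m interval has Δρ < 0: lighter water underlies denser water.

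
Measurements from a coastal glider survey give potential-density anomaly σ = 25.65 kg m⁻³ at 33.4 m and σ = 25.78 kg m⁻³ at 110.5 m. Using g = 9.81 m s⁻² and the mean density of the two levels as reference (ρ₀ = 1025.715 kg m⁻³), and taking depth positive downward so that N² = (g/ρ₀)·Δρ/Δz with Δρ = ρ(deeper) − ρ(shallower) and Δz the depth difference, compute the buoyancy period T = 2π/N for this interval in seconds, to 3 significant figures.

Δρ = 1025.78 − 1025.65 = 0.13 kg m⁻³ over Δz = 110.5 − 33.4 = 77.1 m.
N² = (9.81/1025.715) × (0.13/77.1) = 1.6126 × 10⁻⁵ s⁻².
N = √(1.6126 × 10⁻⁵) = 4.0157 × 10⁻³ rad s⁻¹, so T = 2π/N = 1.5647 × 10³ s ≈ 1.56 × 10³ s.

1.56 × 10³ s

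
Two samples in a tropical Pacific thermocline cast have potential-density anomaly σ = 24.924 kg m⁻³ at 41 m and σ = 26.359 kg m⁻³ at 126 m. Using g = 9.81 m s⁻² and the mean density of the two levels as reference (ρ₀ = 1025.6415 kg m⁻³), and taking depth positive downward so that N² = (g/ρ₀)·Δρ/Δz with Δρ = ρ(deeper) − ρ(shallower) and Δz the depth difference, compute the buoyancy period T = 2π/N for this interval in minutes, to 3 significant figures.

8.24 min

Δρ = 1026.359 − 1024.924 = 1.435 kg m⁻³ over Δz = 126 − 41 = 85 m.
N² = (9.81/1025.6415) × (1.435/85) = 1.6148 × 10⁻⁴ s⁻².
N = √(1.6148 × 10⁻⁴) = 0.012707 rad s⁻¹, so T = 2π/N = 494.47 s = 8.2412 min ≈ 8.24 min.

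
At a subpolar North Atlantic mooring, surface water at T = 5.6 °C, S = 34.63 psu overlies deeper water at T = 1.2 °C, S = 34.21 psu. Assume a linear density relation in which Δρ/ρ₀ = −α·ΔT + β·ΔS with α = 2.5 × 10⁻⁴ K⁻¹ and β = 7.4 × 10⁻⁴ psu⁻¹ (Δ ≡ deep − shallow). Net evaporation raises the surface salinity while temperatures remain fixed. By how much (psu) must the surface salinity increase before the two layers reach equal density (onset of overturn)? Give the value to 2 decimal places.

1.07 psu

Neutral buoyancy requires −α(T_deep − T_surf) + β(S_deep − S_surf′) = 0.
S_surf′ = S_deep − (α/β)·ΔT = 34.21 − (2.5 × 10⁻⁴/7.4 × 10⁻⁴)·(-4.4) = 35.6965 psu.
Increase required: 35.6965 − 34.63 = 1.0665 psu.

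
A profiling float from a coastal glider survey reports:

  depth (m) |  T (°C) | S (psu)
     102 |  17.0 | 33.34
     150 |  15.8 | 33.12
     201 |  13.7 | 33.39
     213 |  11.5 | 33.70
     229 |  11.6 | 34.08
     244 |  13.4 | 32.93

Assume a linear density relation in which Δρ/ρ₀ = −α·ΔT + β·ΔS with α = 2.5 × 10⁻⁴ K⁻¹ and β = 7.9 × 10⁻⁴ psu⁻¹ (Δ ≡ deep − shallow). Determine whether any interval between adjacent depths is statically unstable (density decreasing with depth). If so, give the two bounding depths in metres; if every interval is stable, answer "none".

229–244 m

Evaluate Δρ/ρ₀ = −αΔT + βΔS across each adjacent pair:
  102–150 m: −αΔT+βΔS = −(2.5 × 10⁻⁴)(-1.2)+(7.9 × 10⁻⁴)(-0.22) = 1.3 × 10⁻⁴ → stable
  150–201 m: −αΔT+βΔS = −(2.5 × 10⁻⁴)(-2.1)+(7.9 × 10⁻⁴)(+0.27) = 7.4 × 10⁻⁴ → stable
  201–213 m: −αΔT+βΔS = −(2.5 × 10⁻⁴)(-2.2)+(7.9 × 10⁻⁴)(+0.31) = 7.9 × 10⁻⁴ → stable
  213–229 m: −αΔT+βΔS = −(2.5 × 10⁻⁴)(+0.1)+(7.9 × 10⁻⁴)(+0.38) = 2.8 × 10⁻⁴ → stable
  229–244 m: −αΔT+βΔS = −(2.5 × 10⁻⁴)(+1.8)+(7.9 × 10⁻⁴)(-1.15) = -1.4 × 10⁻³ → UNSTABLE
The 229–244 m interval has Δρ < 0: lighter water underlies denser water.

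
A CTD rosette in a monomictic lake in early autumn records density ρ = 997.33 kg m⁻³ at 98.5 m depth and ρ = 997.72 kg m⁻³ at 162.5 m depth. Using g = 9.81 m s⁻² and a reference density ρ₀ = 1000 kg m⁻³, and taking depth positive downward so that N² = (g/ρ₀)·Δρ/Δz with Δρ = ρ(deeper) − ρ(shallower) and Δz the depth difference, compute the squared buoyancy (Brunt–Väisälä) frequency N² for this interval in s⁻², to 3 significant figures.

Δρ = 997.72 − 997.33 = 0.39 kg m⁻³ over Δz = 162.5 − 98.5 = 64 m.
N² = (9.81/1000) × (0.39/64) = 5.9780 × 10⁻⁵ s⁻² ≈ 5.98 × 10⁻⁵ s⁻².

5.98 × 10⁻⁵ s⁻²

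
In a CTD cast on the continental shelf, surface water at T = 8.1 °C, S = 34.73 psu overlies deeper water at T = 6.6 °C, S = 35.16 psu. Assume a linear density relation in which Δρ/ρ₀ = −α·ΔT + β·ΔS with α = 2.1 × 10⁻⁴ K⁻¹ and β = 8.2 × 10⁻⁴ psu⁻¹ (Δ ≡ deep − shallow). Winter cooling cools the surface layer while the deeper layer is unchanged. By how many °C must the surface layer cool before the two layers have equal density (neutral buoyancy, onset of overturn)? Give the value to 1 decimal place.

3.2 °C

Neutral buoyancy requires Δρ = 0, i.e. −α(T_deep − T_surf′) + β(S_deep − S_surf) = 0.
T_surf′ = T_deep − (β/α)·ΔS = 6.6 − (8.2 × 10⁻⁴/2.1 × 10⁻⁴)·(+0.43) = 4.921 °C.
Cooling required: 8.1 − (4.921) = 3.179 °C.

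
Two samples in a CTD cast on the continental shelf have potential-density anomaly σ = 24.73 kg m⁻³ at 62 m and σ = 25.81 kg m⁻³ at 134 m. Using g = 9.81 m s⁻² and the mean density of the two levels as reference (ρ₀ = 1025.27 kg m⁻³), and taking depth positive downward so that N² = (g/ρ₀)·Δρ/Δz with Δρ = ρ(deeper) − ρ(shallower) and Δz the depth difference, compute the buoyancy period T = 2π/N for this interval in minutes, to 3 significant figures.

8.74 min

Δρ = 1025.81 − 1024.73 = 1.08 kg m⁻³ over Δz = 134 − 62 = 72 m.
N² = (9.81/1025.27) × (1.08/72) = 1.4352 × 10⁻⁴ s⁻².
N = √(1.4352 × 10⁻⁴) = 0.011980 rad s⁻¹, so T = 2π/N = 524.47 s = 8.7412 min ≈ 8.74 min.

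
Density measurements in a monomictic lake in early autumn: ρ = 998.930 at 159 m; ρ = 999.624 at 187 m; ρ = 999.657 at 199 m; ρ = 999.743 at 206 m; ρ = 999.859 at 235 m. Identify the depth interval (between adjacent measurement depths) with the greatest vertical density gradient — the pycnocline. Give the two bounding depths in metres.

159–187 m

Compute the density gradient over each adjacent pair:
  159–187 m: Δρ/Δz = 0.694/28 = 0.025 kg m⁻⁴
  187–199 m: Δρ/Δz = 0.033/12 = 2.8 × 10⁻³ kg m⁻⁴
  199–206 m: Δρ/Δz = 0.086/7 = 0.012 kg m⁻⁴
  206–235 m: Δρ/Δz = 0.116/29 = 4.0 × 10⁻³ kg m⁻⁴
The largest gradient is in the 159–187 m interval — the pycnocline.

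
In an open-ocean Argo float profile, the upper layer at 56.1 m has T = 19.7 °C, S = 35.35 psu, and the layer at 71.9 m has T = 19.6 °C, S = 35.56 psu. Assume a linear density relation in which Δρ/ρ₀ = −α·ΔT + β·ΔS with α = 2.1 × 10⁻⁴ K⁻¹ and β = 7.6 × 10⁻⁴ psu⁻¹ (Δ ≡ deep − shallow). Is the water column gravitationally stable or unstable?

ΔT = 19.6 − 19.7 = -0.1 K and ΔS = 35.56 − 35.35 = +0.21 psu (deep − shallow).
−αΔT = 2.10 × 10⁻⁵; βΔS = 1.596 × 10⁻⁴; sum Δρ/ρ₀ = 1.806 × 10⁻⁴.
Δρ/ρ₀ > 0, so Δρ > 0: deeper water is denser → statically stable.

stable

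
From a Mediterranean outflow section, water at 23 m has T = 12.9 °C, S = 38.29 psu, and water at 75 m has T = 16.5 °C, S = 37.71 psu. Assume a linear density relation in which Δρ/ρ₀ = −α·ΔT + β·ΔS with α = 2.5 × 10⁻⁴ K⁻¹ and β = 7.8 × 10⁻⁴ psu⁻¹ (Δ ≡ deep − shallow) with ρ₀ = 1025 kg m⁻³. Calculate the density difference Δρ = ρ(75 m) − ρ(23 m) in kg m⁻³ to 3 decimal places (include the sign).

-1.386 kg m⁻³

ΔT = +3.6 K, ΔS = -0.58 psu (deep − shallow).
Δρ/ρ₀ = −(2.5 × 10⁻⁴)(+3.6) + (7.8 × 10⁻⁴)(-0.58) = -1.3524 × 10⁻³.
Δρ = 1025 × (-1.3524 × 10⁻³) = -1.386 kg m⁻³.
Negative Δρ: lighter below, statically unstable.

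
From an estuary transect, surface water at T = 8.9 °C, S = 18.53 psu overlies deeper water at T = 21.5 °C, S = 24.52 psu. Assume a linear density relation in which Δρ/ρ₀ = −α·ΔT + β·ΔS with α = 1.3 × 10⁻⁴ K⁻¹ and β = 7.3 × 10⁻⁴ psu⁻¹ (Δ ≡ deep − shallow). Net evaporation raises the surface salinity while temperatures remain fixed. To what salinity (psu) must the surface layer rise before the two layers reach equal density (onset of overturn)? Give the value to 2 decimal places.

22.28 psu

Neutral buoyancy requires −α(T_deep − T_surf) + β(S_deep − S_surf′) = 0.
S_surf′ = S_deep − (α/β)·ΔT = 24.52 − (1.3 × 10⁻⁴/7.3 × 10⁻⁴)·(+12.6) = 22.2762 psu.
Increase required: 22.2762 − 18.53 = 3.7462 psu.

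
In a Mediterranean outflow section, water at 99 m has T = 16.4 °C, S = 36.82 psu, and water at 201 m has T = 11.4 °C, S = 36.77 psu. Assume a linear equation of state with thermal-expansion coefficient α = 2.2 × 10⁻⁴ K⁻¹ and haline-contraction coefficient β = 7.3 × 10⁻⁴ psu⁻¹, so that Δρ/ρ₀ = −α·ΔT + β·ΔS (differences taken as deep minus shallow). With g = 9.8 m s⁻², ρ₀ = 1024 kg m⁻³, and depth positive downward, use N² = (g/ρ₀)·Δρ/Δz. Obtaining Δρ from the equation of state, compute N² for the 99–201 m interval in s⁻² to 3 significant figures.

ΔT = -5.0 K, ΔS = -0.05 psu (deep − shallow).
Δρ/ρ₀ = −αΔT + βΔS = 1.10 × 10⁻³ − 3.65 × 10⁻⁵ = 1.0635 × 10⁻³, so Δρ ≈ 1.089 kg m⁻³.
N² = (g/ρ₀)·Δρ/Δz = g·(Δρ/ρ₀)/Δz = 9.8 × 1.0635 × 10⁻³ / 102 = 1.0218 × 10⁻⁴ s⁻² ≈ 1.02 × 10⁻⁴ s⁻².

1.02 × 10⁻⁴ s⁻²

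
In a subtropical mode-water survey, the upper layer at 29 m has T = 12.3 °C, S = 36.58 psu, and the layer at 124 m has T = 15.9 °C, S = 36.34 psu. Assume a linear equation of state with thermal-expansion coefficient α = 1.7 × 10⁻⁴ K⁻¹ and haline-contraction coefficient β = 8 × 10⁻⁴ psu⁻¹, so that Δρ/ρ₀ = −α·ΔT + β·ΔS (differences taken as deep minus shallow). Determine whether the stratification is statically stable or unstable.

ΔT = 15.9 − 12.3 = +3.6 K and ΔS = 36.34 − 36.58 = -0.24 psu (deep − shallow).
−αΔT = -6.12 × 10⁻⁴; βΔS = -1.92 × 10⁻⁴; sum Δρ/ρ₀ = -8.04 × 10⁻⁴.
Δρ/ρ₀ < 0, so Δρ < 0: deeper water is lighter → statically unstable; the column would overturn.

unstable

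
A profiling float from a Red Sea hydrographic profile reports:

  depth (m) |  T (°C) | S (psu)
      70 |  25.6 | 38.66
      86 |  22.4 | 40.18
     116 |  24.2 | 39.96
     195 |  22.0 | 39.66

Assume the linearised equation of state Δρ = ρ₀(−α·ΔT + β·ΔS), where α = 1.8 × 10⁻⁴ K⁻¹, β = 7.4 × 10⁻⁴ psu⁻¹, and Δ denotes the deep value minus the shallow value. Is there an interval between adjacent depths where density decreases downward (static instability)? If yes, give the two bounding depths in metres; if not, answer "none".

Evaluate Δρ/ρ₀ = −αΔT + βΔS across each adjacent pair:
  70–86 m: −αΔT+βΔS = −(1.8 × 10⁻⁴)(-3.2)+(7.4 × 10⁻⁴)(+1.52) = 1.7 × 10⁻³ → stable
  86–116 m: −αΔT+βΔS = −(1.8 × 10⁻⁴)(+1.8)+(7.4 × 10⁻⁴)(-0.22) = -4.9 × 10⁻⁴ → UNSTABLE
  116–195 m: −αΔT+βΔS = −(1.8 × 10⁻⁴)(-2.2)+(7.4 × 10⁻⁴)(-0.30) = 1.7 × 10⁻⁴ → stable
The 86–116 m interval has Δρ < 0: lighter water underlies denser water.

86–116 m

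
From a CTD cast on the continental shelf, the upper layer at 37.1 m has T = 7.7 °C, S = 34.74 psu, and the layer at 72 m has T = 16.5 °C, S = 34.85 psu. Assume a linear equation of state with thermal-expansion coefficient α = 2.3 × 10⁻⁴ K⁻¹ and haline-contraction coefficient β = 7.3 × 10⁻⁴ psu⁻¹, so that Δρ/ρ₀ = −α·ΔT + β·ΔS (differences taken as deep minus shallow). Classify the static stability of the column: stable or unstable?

unstable

ΔT = 16.5 − 7.7 = +8.8 K and ΔS = 34.85 − 34.74 = +0.11 psu (deep − shallow).
−αΔT = -2.024 × 10⁻³; βΔS = 8.03 × 10⁻⁵; sum Δρ/ρ₀ = -1.9437 × 10⁻³.
Δρ/ρ₀ < 0, so Δρ < 0: deeper water is lighter → statically unstable; the column would overturn.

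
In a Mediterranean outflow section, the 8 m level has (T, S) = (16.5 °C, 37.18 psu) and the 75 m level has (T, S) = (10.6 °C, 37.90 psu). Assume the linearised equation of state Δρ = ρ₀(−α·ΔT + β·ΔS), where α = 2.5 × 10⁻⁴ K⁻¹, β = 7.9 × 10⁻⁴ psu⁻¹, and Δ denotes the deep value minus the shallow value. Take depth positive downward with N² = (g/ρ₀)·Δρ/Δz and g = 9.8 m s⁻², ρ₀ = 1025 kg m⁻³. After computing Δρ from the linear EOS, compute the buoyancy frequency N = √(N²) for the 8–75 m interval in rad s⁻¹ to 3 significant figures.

0.0173 rad s⁻¹

ΔT = -5.9 K, ΔS = +0.72 psu (deep − shallow).
Δρ/ρ₀ = −αΔT + βΔS = 1.475 × 10⁻³ + 5.688 × 10⁻⁴ = 2.0438 × 10⁻³, so Δρ ≈ 2.095 kg m⁻³.
N² = (g/ρ₀)·Δρ/Δz = g·(Δρ/ρ₀)/Δz = 9.8 × 2.0438 × 10⁻³ / 67 = 2.9894 × 10⁻⁴ s⁻².
N = √(2.9894 × 10⁻⁴) = 0.017290 rad s⁻¹ ≈ 0.0173 rad s⁻¹.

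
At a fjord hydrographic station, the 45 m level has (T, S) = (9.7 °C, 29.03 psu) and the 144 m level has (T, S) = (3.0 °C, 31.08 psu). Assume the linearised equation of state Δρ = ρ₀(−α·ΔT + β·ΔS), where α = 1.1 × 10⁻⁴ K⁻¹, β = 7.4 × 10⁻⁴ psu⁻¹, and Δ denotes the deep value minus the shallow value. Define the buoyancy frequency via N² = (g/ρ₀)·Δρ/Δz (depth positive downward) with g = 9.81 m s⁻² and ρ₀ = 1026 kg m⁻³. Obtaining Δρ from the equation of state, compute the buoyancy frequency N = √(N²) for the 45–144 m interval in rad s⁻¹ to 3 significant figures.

ΔT = -6.7 K, ΔS = +2.05 psu (deep − shallow).
Δρ/ρ₀ = −αΔT + βΔS = 7.37 × 10⁻⁴ + 1.517 × 10⁻³ = 2.254 × 10⁻³, so Δρ ≈ 2.313 kg m⁻³.
N² = (g/ρ₀)·Δρ/Δz = g·(Δρ/ρ₀)/Δz = 9.81 × 2.254 × 10⁻³ / 99 = 2.2335 × 10⁻⁴ s⁻².
N = √(2.2335 × 10⁻⁴) = 0.014945 rad s⁻¹ ≈ 0.0149 rad s⁻¹.

0.0149 rad s⁻¹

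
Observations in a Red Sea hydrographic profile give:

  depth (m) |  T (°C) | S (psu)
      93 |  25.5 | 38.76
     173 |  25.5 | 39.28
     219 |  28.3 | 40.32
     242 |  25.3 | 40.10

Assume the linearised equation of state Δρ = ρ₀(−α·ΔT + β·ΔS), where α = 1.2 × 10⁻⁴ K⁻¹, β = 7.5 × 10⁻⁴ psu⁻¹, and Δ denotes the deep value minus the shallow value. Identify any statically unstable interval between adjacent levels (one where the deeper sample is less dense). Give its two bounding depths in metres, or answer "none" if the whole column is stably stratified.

Evaluate Δρ/ρ₀ = −αΔT + βΔS across each adjacent pair:
  93–173 m: −αΔT+βΔS = −(1.2 × 10⁻⁴)(+0.0)+(7.5 × 10⁻⁴)(+0.52) = 3.9 × 10⁻⁴ → stable
  173–219 m: −αΔT+βΔS = −(1.2 × 10⁻⁴)(+2.8)+(7.5 × 10⁻⁴)(+1.04) = 4.4 × 10⁻⁴ → stable
  219–242 m: −αΔT+βΔS = −(1.2 × 10⁻⁴)(-3.0)+(7.5 × 10⁻⁴)(-0.22) = 2.0 × 10⁻⁴ → stable
Every interval has Δρ > 0: the column is stably stratified throughout.

none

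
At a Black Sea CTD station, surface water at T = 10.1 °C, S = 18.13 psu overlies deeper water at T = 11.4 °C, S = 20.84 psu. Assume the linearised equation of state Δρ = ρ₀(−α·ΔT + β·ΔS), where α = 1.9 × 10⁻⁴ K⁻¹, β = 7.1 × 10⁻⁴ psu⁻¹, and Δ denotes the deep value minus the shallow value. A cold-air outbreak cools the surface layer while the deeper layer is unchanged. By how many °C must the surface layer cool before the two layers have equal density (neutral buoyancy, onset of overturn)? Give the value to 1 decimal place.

Neutral buoyancy requires Δρ = 0, i.e. −α(T_deep − T_surf′) + β(S_deep − S_surf) = 0.
T_surf′ = T_deep − (β/α)·ΔS = 11.4 − (7.1 × 10⁻⁴/1.9 × 10⁻⁴)·(+2.71) = 1.273 °C.
Cooling required: 10.1 − (1.273) = 8.827 °C.

8.8 °C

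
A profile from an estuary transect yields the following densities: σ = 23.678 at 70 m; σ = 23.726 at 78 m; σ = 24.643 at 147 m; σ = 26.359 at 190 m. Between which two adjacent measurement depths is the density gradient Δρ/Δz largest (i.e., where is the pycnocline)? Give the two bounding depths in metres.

Compute the density gradient over each adjacent pair:
  70–78 m: Δρ/Δz = 0.048/8 = 6.0 × 10⁻³ kg m⁻⁴
  78–147 m: Δρ/Δz = 0.917/69 = 0.013 kg m⁻⁴
  147–190 m: Δρ/Δz = 1.716/43 = 0.040 kg m⁻⁴
The largest gradient is in the 147–190 m interval — the pycnocline.

147–190 m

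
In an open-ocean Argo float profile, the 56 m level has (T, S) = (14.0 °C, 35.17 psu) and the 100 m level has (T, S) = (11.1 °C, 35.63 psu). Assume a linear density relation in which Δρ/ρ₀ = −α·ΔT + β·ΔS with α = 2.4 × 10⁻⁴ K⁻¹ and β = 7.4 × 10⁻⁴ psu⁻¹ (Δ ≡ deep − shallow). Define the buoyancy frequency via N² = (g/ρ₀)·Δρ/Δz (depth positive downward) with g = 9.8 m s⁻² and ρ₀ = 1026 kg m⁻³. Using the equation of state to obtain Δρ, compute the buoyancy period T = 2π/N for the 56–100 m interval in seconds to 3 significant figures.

ΔT = -2.9 K, ΔS = +0.46 psu (deep − shallow).
Δρ/ρ₀ = −αΔT + βΔS = 6.96 × 10⁻⁴ + 3.404 × 10⁻⁴ = 1.0364 × 10⁻³, so Δρ ≈ 1.063 kg m⁻³.
N² = (g/ρ₀)·Δρ/Δz = g·(Δρ/ρ₀)/Δz = 9.8 × 1.0364 × 10⁻³ / 44 = 2.3083 × 10⁻⁴ s⁻².
N = √(2.3083 × 10⁻⁴) = 0.015193 rad s⁻¹ → T = 2π/N = 413.56 s ≈ 414 s.

414 s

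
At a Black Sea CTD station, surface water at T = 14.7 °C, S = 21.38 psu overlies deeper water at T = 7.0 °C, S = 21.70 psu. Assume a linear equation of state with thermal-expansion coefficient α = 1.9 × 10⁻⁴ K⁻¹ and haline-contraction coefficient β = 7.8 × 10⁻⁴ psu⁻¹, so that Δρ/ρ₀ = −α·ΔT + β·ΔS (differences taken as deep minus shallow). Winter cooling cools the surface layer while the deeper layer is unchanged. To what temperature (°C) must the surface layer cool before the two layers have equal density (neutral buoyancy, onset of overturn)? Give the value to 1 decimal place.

5.7 °C

Neutral buoyancy requires Δρ = 0, i.e. −α(T_deep − T_surf′) + β(S_deep − S_surf) = 0.
T_surf′ = T_deep − (β/α)·ΔS = 7.0 − (7.8 × 10⁻⁴/1.9 × 10⁻⁴)·(+0.32) = 5.686 °C.
Cooling required: 14.7 − (5.686) = 9.014 °C.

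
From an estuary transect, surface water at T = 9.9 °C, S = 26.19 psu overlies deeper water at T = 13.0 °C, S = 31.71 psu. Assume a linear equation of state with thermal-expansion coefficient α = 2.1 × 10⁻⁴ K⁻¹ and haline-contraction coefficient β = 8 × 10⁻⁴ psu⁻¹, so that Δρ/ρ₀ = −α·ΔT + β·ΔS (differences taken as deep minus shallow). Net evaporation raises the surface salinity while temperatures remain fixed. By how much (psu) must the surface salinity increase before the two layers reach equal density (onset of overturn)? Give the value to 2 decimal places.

Neutral buoyancy requires −α(T_deep − T_surf) + β(S_deep − S_surf′) = 0.
S_surf′ = S_deep − (α/β)·ΔT = 31.71 − (2.1 × 10⁻⁴/8 × 10⁻⁴)·(+3.1) = 30.8963 psu.
Increase required: 30.8963 − 26.19 = 4.7063 psu.

4.71 psu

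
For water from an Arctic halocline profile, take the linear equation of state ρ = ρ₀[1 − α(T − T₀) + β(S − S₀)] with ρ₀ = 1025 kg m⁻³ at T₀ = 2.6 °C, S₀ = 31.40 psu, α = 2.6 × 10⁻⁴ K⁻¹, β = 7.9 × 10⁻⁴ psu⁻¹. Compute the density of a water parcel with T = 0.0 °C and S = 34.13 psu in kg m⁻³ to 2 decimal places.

T − T₀ = -2.6 K, S − S₀ = +2.73 psu.
Bracket = 1 − α·(-2.6) + β·(+2.73) = 1 + (2.8327 × 10⁻³) = 1.0028327.
ρ = 1025 × 1.0028327 = 1027.90 kg m⁻³.

1027.90 kg m⁻³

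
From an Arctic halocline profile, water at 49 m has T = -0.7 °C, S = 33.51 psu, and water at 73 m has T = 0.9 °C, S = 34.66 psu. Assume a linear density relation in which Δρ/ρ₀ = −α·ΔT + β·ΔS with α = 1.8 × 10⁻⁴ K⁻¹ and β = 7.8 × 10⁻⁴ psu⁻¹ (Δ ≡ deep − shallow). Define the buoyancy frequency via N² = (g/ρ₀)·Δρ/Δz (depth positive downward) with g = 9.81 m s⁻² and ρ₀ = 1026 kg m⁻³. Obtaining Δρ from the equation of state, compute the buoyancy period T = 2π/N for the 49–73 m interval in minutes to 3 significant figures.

6.64 min

ΔT = +1.6 K, ΔS = +1.15 psu (deep − shallow).
Δρ/ρ₀ = −αΔT + βΔS = -2.88 × 10⁻⁴ + 8.97 × 10⁻⁴ = 6.09 × 10⁻⁴, so Δρ ≈ 0.6248 kg m⁻³.
N² = (g/ρ₀)·Δρ/Δz = g·(Δρ/ρ₀)/Δz = 9.81 × 6.09 × 10⁻⁴ / 24 = 2.4893 × 10⁻⁴ s⁻².
N = √(2.4893 × 10⁻⁴) = 0.015778 rad s⁻¹ → T = 2π/N = 398.22 s = 6.6370 min ≈ 6.64 min.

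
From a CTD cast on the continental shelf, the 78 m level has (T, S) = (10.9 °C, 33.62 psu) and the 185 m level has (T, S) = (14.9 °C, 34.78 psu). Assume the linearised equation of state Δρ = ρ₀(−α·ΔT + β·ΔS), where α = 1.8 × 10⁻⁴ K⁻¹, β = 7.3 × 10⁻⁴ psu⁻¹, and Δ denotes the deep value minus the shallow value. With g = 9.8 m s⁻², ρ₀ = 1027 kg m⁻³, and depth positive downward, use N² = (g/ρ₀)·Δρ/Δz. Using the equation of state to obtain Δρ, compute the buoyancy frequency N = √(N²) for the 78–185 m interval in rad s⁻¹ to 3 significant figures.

3.41 × 10⁻³ rad s⁻¹

ΔT = +4.0 K, ΔS = +1.16 psu (deep − shallow).
Δρ/ρ₀ = −αΔT + βΔS = -7.20 × 10⁻⁴ + 8.468 × 10⁻⁴ = 1.268 × 10⁻⁴, so Δρ ≈ 0.1302 kg m⁻³.
N² = (g/ρ₀)·Δρ/Δz = g·(Δρ/ρ₀)/Δz = 9.8 × 1.268 × 10⁻⁴ / 107 = 1.1613 × 10⁻⁵ s⁻².
N = √(1.1613 × 10⁻⁵) = 3.4078 × 10⁻³ rad s⁻¹ ≈ 3.41 × 10⁻³ rad s⁻¹.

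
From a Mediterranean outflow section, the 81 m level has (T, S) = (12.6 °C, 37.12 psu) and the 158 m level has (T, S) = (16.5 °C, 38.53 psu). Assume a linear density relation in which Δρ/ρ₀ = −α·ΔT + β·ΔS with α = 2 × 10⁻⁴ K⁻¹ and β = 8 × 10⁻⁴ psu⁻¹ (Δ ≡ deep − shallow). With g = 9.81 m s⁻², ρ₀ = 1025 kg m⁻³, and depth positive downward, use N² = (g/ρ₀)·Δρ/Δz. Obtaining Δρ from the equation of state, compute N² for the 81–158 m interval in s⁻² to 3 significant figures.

4.43 × 10⁻⁵ s⁻²

ΔT = +3.9 K, ΔS = +1.41 psu (deep − shallow).
Δρ/ρ₀ = −αΔT + βΔS = -7.80 × 10⁻⁴ + 1.128 × 10⁻³ = 3.48 × 10⁻⁴, so Δρ ≈ 0.3567 kg m⁻³.
N² = (g/ρ₀)·Δρ/Δz = g·(Δρ/ρ₀)/Δz = 9.81 × 3.48 × 10⁻⁴ / 77 = 4.4336 × 10⁻⁵ s⁻² ≈ 4.43 × 10⁻⁵ s⁻².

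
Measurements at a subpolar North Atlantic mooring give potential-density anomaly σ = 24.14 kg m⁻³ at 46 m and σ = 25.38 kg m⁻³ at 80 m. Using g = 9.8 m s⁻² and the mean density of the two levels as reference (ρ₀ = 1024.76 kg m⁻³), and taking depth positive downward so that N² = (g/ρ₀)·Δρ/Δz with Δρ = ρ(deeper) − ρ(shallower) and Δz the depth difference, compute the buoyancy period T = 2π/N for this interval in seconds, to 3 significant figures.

Δρ = 1025.38 − 1024.14 = 1.24 kg m⁻³ over Δz = 80 − 46 = 34 m.
N² = (9.8/1024.76) × (1.24/34) = 3.4878 × 10⁻⁴ s⁻².
N = √(3.4878 × 10⁻⁴) = 0.018676 rad s⁻¹, so T = 2π/N = 336.43 s ≈ 336 s.

336 s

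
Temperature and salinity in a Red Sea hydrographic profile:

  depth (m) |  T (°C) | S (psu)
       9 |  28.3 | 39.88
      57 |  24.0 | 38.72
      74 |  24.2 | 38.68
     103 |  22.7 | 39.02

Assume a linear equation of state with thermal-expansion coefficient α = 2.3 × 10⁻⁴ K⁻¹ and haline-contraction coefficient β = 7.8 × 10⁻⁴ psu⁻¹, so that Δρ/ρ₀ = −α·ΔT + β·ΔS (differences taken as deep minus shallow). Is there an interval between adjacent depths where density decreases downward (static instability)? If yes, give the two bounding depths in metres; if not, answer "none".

57–74 m

Evaluate Δρ/ρ₀ = −αΔT + βΔS across each adjacent pair:
  9–57 m: −αΔT+βΔS = −(2.3 × 10⁻⁴)(-4.3)+(7.8 × 10⁻⁴)(-1.16) = 8.4 × 10⁻⁵ → stable
  57–74 m: −αΔT+βΔS = −(2.3 × 10⁻⁴)(+0.2)+(7.8 × 10⁻⁴)(-0.04) = -7.7 × 10⁻⁵ → UNSTABLE
  74–103 m: −αΔT+βΔS = −(2.3 × 10⁻⁴)(-1.5)+(7.8 × 10⁻⁴)(+0.34) = 6.1 × 10⁻⁴ → stable
The 57–74 m interval has Δρ < 0: lighter water underlies denser water.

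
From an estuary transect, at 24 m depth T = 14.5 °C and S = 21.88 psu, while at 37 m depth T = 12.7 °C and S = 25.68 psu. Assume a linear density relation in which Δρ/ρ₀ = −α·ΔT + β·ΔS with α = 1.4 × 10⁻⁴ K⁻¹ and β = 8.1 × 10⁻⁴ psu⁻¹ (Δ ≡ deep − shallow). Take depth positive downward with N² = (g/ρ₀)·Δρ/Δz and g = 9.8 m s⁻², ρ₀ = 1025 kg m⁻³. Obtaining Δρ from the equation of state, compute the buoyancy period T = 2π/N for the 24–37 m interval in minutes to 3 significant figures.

2.09 min

ΔT = -1.8 K, ΔS = +3.80 psu (deep − shallow).
Δρ/ρ₀ = −αΔT + βΔS = 2.52 × 10⁻⁴ + 3.078 × 10⁻³ = 3.33 × 10⁻³, so Δρ ≈ 3.413 kg m⁻³.
N² = (g/ρ₀)·Δρ/Δz = g·(Δρ/ρ₀)/Δz = 9.8 × 3.33 × 10⁻³ / 13 = 2.5103 × 10⁻³ s⁻².
N = √(2.5103 × 10⁻³) = 0.050103 rad s⁻¹ → T = 2π/N = 125.41 s = 2.0902 min ≈ 2.09 min.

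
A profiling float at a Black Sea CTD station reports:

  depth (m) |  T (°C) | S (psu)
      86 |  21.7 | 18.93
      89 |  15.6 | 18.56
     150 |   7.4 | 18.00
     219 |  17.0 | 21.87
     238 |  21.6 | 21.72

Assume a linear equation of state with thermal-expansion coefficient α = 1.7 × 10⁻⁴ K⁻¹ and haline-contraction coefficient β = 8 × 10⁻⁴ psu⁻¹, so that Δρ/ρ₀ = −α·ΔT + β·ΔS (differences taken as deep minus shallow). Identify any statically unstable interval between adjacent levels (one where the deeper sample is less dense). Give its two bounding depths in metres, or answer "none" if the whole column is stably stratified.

Evaluate Δρ/ρ₀ = −αΔT + βΔS across each adjacent pair:
  86–89 m: −αΔT+βΔS = −(1.7 × 10⁻⁴)(-6.1)+(8 × 10⁻⁴)(-0.37) = 7.4 × 10⁻⁴ → stable
  89–150 m: −αΔT+βΔS = −(1.7 × 10⁻⁴)(-8.2)+(8 × 10⁻⁴)(-0.56) = 9.5 × 10⁻⁴ → stable
  150–219 m: −αΔT+βΔS = −(1.7 × 10⁻⁴)(+9.6)+(8 × 10⁻⁴)(+3.87) = 1.5 × 10⁻³ → stable
  219–238 m: −αΔT+βΔS = −(1.7 × 10⁻⁴)(+4.6)+(8 × 10⁻⁴)(-0.15) = -9.0 × 10⁻⁴ → UNSTABLE
The 219–238 m interval has Δρ < 0: lighter water underlies denser water.

219–238 m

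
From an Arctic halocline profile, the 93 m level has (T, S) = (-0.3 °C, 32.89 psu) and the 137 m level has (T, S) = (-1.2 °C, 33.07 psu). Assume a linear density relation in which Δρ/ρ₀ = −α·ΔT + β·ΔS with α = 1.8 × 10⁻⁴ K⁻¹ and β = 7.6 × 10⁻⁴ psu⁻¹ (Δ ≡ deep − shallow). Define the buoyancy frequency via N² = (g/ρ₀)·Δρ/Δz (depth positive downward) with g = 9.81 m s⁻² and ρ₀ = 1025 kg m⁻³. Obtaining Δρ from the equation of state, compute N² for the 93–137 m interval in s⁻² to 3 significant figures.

ΔT = -0.9 K, ΔS = +0.18 psu (deep − shallow).
Δρ/ρ₀ = −αΔT + βΔS = 1.62 × 10⁻⁴ + 1.368 × 10⁻⁴ = 2.988 × 10⁻⁴, so Δρ ≈ 0.3063 kg m⁻³.
N² = (g/ρ₀)·Δρ/Δz = g·(Δρ/ρ₀)/Δz = 9.81 × 2.988 × 10⁻⁴ / 44 = 6.6619 × 10⁻⁵ s⁻² ≈ 6.66 × 10⁻⁵ s⁻².

6.66 × 10⁻⁵ s⁻²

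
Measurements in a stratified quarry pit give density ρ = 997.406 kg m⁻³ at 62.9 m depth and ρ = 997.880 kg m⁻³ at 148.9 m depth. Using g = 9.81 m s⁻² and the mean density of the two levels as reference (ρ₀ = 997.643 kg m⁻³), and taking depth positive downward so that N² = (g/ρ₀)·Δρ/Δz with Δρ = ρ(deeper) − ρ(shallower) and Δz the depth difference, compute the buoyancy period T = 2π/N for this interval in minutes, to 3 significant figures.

14.2 min

Δρ = 997.880 − 997.406 = 0.474 kg m⁻³ over Δz = 148.9 − 62.9 = 86 m.
N² = (9.81/997.643) × (0.474/86) = 5.4197 × 10⁻⁵ s⁻².
N = √(5.4197 × 10⁻⁵) = 7.3619 × 10⁻³ rad s⁻¹, so T = 2π/N = 853.47 s = 14.225 min ≈ 14.2 min.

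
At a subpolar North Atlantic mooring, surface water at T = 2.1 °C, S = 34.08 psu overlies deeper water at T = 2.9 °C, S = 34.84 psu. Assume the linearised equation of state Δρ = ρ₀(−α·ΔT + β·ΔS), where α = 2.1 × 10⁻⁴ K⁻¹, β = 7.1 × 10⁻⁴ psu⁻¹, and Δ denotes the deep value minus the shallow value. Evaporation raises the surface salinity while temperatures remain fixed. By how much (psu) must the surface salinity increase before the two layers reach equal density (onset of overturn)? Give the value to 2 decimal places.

Neutral buoyancy requires −α(T_deep − T_surf) + β(S_deep − S_surf′) = 0.
S_surf′ = S_deep − (α/β)·ΔT = 34.84 − (2.1 × 10⁻⁴/7.1 × 10⁻⁴)·(+0.8) = 34.6034 psu.
Increase required: 34.6034 − 34.08 = 0.5234 psu.

0.52 psu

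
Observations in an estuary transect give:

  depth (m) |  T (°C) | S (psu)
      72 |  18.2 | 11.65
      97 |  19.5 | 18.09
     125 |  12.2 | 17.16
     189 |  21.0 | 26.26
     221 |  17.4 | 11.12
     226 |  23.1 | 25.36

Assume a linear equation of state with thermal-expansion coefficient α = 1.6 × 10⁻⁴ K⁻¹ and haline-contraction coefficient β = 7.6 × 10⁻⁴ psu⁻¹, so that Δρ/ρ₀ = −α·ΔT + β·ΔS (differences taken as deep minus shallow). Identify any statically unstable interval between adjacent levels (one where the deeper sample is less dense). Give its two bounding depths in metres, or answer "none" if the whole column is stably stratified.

Evaluate Δρ/ρ₀ = −αΔT + βΔS across each adjacent pair:
  72–97 m: −αΔT+βΔS = −(1.6 × 10⁻⁴)(+1.3)+(7.6 × 10⁻⁴)(+6.44) = 4.7 × 10⁻³ → stable
  97–125 m: −αΔT+βΔS = −(1.6 × 10⁻⁴)(-7.3)+(7.6 × 10⁻⁴)(-0.93) = 4.6 × 10⁻⁴ → stable
  125–189 m: −αΔT+βΔS = −(1.6 × 10⁻⁴)(+8.8)+(7.6 × 10⁻⁴)(+9.10) = 5.5 × 10⁻³ → stable
  189–221 m: −αΔT+βΔS = −(1.6 × 10⁻⁴)(-3.6)+(7.6 × 10⁻⁴)(-15.14) = -0.011 → UNSTABLE
  221–226 m: −αΔT+βΔS = −(1.6 × 10⁻⁴)(+5.7)+(7.6 × 10⁻⁴)(+14.24) = 9.9 × 10⁻³ → stable
The 189–221 m interval has Δρ < 0: lighter water underlies denser water.

189–221 m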